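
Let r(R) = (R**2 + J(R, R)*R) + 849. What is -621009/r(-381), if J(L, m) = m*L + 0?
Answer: 207003/18386777 ≈ 0.011258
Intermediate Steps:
J(L, m) = L*m (J(L, m) = L*m + 0 = L*m)
r(R) = 849 + R**2 + R**3 (r(R) = (R**2 + (R*R)*R) + 849 = (R**2 + R**2*R) + 849 = (R**2 + R**3) + 849 = 849 + R**2 + R**3)
-621009/r(-381) = -621009/(849 + (-381)**2 + (-381)**3) = -621009/(849 + 145161 - 55306341) = -621009/(-55160331) = -621009*(-1/55160331) = 207003/18386777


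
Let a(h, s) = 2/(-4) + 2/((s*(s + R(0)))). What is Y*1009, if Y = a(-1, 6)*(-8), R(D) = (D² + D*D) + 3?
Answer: 100900/27 ≈ 3737.0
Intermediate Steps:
R(D) = 3 + 2*D² (R(D) = (D² + D²) + 3 = 2*D² + 3 = 3 + 2*D²)
a(h, s) = -½ + 2/(s*(3 + s)) (a(h, s) = 2/(-4) + 2/((s*(s + (3 + 2*0²)))) = 2*(-¼) + 2/((s*(s + (3 + 2*0)))) = -½ + 2/((s*(s + (3 + 0)))) = -½ + 2/((s*(s + 3))) = -½ + 2/((s*(3 + s))) = -½ + 2*(1/(s*(3 + s))) = -½ + 2/(s*(3 + s)))
Y = 100/27 (Y = ((½)*(4 - 1*6² - 3*6)/(6*(3 + 6)))*(-8) = ((½)*(⅙)*(4 - 1*36 - 18)/9)*(-8) = ((½)*(⅙)*(⅑)*(4 - 36 - 18))*(-8) = ((½)*(⅙)*(⅑)*(-50))*(-8) = -25/54*(-8) = 100/27 ≈ 3.7037)
Y*1009 = (100/27)*1009 = 100900/27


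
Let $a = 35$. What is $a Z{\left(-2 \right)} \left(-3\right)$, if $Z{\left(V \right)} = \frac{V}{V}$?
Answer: $-105$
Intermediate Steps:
$Z{\left(V \right)} = 1$
$a Z{\left(-2 \right)} \left(-3\right) = 35 \cdot 1 \left(-3\right) = 35 \left(-3\right) = -105$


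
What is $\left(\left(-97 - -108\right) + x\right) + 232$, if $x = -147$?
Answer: $96$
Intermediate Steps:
$\left(\left(-97 - -108\right) + x\right) + 232 = \left(\left(-97 - -108\right) - 147\right) + 232 = \left(\left(-97 + 108\right) - 147\right) + 232 = \left(11 - 147\right) + 232 = -136 + 232 = 96$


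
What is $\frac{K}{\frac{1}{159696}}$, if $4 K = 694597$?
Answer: $27731090628$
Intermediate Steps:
$K = \frac{694597}{4}$ ($K = \frac{1}{4} \cdot 694597 = \frac{694597}{4} \approx 1.7365 \cdot 10^{5}$)
$\frac{K}{\frac{1}{159696}} = \frac{694597}{4 \cdot \frac{1}{159696}} = \frac{694597 \frac{1}{\frac{1}{159696}}}{4} = \frac{694597}{4} \cdot 159696 = 27731090628$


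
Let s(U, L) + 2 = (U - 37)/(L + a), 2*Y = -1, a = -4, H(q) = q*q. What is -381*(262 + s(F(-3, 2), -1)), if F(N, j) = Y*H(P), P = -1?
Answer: -203835/2 ≈ -1.0192e+5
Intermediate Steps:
H(q) = q²
Y = -½ (Y = (½)*(-1) = -½ ≈ -0.50000)
F(N, j) = -½ (F(N, j) = -½*(-1)² = -½*1 = -½)
s(U, L) = -2 + (-37 + U)/(-4 + L) (s(U, L) = -2 + (U - 37)/(L - 4) = -2 + (-37 + U)/(-4 + L))
-381*(262 + s(F(-3, 2), -1)) = -381*(262 + (-29 - ½ - 2*(-1))/(-4 - 1)) = -381*(262 + (-29 - ½ + 2)/(-5)) = -381*(262 - ⅕*(-55/2)) = -381*(262 + 11/2) = -381*535/2 = -203835/2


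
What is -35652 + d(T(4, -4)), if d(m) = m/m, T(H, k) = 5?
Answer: -35651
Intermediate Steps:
d(m) = 1
-35652 + d(T(4, -4)) = -35652 + 1 = -35651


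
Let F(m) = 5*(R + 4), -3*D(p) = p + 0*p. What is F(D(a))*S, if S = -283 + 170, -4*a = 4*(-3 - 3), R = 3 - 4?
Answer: -1695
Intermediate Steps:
R = -1
a = 6 (a = -(-3 - 3) = -(-6) = -¼*(-24) = 6)
D(p) = -p/3 (D(p) = -(p + 0*p)/3 = -(p + 0)/3 = -p/3)
S = -113
F(m) = 15 (F(m) = 5*(-1 + 4) = 5*3 = 15)
F(D(a))*S = 15*(-113) = -1695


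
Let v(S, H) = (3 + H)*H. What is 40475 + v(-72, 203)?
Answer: 82293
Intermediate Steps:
v(S, H) = H*(3 + H)
40475 + v(-72, 203) = 40475 + 203*(3 + 203) = 40475 + 203*206 = 40475 + 41818 = 82293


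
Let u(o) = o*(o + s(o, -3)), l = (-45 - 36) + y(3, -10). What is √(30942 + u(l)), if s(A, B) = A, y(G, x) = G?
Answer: 3*√4790 ≈ 207.63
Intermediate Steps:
l = -78 (l = (-45 - 36) + 3 = -81 + 3 = -78)
u(o) = 2*o² (u(o) = o*(o + o) = o*(2*o) = 2*o²)
√(30942 + u(l)) = √(30942 + 2*(-78)²) = √(30942 + 2*6084) = √(30942 + 12168) = √43110 = 3*√4790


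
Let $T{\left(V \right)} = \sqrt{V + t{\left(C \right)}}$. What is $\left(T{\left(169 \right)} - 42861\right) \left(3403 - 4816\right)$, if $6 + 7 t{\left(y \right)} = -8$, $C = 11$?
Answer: $60562593 - 1413 \sqrt{167} \approx 6.0544 \cdot 10^{7}$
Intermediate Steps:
$t{\left(y \right)} = -2$ ($t{\left(y \right)} = - \frac{6}{7} + \frac{1}{7} \left(-8\right) = - \frac{6}{7} - \frac{8}{7} = -2$)
$T{\left(V \right)} = \sqrt{-2 + V}$ ($T{\left(V \right)} = \sqrt{V - 2} = \sqrt{-2 + V}$)
$\left(T{\left(169 \right)} - 42861\right) \left(3403 - 4816\right) = \left(\sqrt{-2 + 169} - 42861\right) \left(3403 - 4816\right) = \left(\sqrt{167} - 42861\right) \left(-1413\right) = \left(-42861 + \sqrt{167}\right) \left(-1413\right) = 60562593 - 1413 \sqrt{167}$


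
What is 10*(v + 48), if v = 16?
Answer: 640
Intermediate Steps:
10*(v + 48) = 10*(16 + 48) = 10*64 = 640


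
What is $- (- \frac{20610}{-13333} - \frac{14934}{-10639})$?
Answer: $- \frac{418384812}{141849787} \approx -2.9495$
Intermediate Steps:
$- (- \frac{20610}{-13333} - \frac{14934}{-10639}) = - (\left(-20610\right) \left(- \frac{1}{13333}\right) - - \frac{14934}{10639}) = - (\frac{20610}{13333} + \frac{14934}{10639}) = \left(-1\right) \frac{418384812}{141849787} = - \frac{418384812}{141849787}$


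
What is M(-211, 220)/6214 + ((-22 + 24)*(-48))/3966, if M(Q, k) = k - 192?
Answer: -40458/2053727 ≈ -0.019700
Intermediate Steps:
M(Q, k) = -192 + k
M(-211, 220)/6214 + ((-22 + 24)*(-48))/3966 = (-192 + 220)/6214 + ((-22 + 24)*(-48))/3966 = 28*(1/6214) + (2*(-48))*(1/3966) = 14/3107 - 96*1/3966 = 14/3107 - 16/661 = -40458/2053727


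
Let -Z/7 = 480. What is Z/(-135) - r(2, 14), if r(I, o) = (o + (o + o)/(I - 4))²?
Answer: 224/9 ≈ 24.889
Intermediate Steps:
Z = -3360 (Z = -7*480 = -3360)
r(I, o) = (o + 2*o/(-4 + I))² (r(I, o) = (o + (2*o)/(-4 + I))² = (o + 2*o/(-4 + I))²)
Z/(-135) - r(2, 14) = -3360/(-135) - 14²*(-2 + 2)²/(-4 + 2)² = -3360*(-1/135) - 196*0²/(-2)² = 224/9 - 196*0/4 = 224/9 - 1*0 = 224/9 + 0 = 224/9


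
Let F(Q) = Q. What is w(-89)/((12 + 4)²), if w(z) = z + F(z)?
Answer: -89/128 ≈ -0.69531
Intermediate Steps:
w(z) = 2*z (w(z) = z + z = 2*z)
w(-89)/((12 + 4)²) = (2*(-89))/((12 + 4)²) = -178/(16²) = -178/256 = -178*1/256 = -89/128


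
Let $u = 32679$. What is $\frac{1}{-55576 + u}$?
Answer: $- \frac{1}{22897} \approx -4.3674 \cdot 10^{-5}$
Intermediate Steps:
$\frac{1}{-55576 + u} = \frac{1}{-55576 + 32679} = \frac{1}{-22897} = - \frac{1}{22897}$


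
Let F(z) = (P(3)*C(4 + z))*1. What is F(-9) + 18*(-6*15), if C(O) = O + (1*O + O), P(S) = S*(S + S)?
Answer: -1890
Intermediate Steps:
P(S) = 2*S² (P(S) = S*(2*S) = 2*S²)
C(O) = 3*O (C(O) = O + (O + O) = O + 2*O = 3*O)
F(z) = 216 + 54*z (F(z) = ((2*3²)*(3*(4 + z)))*1 = ((2*9)*(12 + 3*z))*1 = (18*(12 + 3*z))*1 = (216 + 54*z)*1 = 216 + 54*z)
F(-9) + 18*(-6*15) = (216 + 54*(-9)) + 18*(-6*15) = (216 - 486) + 18*(-90) = -270 - 1620 = -1890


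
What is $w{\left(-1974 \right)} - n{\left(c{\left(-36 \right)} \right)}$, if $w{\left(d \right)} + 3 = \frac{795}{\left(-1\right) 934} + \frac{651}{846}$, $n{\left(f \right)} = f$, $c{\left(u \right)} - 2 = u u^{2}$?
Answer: $\frac{3071823019}{65847} \approx 46651.0$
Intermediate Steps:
$c{\left(u \right)} = 2 + u^{3}$ ($c{\left(u \right)} = 2 + u u^{2} = 2 + u^{3}$)
$w{\left(d \right)} = - \frac{202919}{65847}$ ($w{\left(d \right)} = -3 + \left(\frac{795}{\left(-1\right) 934} + \frac{651}{846}\right) = -3 + \left(\frac{795}{-934} + 651 \cdot \frac{1}{846}\right) = -3 + \left(795 \left(- \frac{1}{934}\right) + \frac{217}{282}\right) = -3 + \left(- \frac{795}{934} + \frac{217}{282}\right) = -3 - \frac{5378}{65847} = - \frac{202919}{65847}$)
$w{\left(-1974 \right)} - n{\left(c{\left(-36 \right)} \right)} = - \frac{202919}{65847} - \left(2 + \left(-36\right)^{3}\right) = - \frac{202919}{65847} - \left(2 - 46656\right) = - \frac{202919}{65847} - -46654 = - \frac{202919}{65847} + 46654 = \frac{3071823019}{65847}$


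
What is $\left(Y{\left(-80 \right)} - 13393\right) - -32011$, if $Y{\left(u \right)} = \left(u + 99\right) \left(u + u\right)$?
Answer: $15578$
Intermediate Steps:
$Y{\left(u \right)} = 2 u \left(99 + u\right)$ ($Y{\left(u \right)} = \left(99 + u\right) 2 u = 2 u \left(99 + u\right)$)
$\left(Y{\left(-80 \right)} - 13393\right) - -32011 = \left(2 \left(-80\right) \left(99 - 80\right) - 13393\right) - -32011 = \left(2 \left(-80\right) 19 - 13393\right) + 32011 = \left(-3040 - 13393\right) + 32011 = -16433 + 32011 = 15578$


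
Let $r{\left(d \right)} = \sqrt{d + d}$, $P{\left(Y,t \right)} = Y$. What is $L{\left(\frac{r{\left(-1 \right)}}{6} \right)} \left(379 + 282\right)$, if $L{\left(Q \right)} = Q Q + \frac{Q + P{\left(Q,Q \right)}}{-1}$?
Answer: $- \frac{661}{18} - \frac{661 i \sqrt{2}}{3} \approx -36.722 - 311.6 i$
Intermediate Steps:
$r{\left(d \right)} = \sqrt{2} \sqrt{d}$ ($r{\left(d \right)} = \sqrt{2 d} = \sqrt{2} \sqrt{d}$)
$L{\left(Q \right)} = Q^{2} - 2 Q$ ($L{\left(Q \right)} = Q Q + \frac{Q + Q}{-1} = Q^{2} - 2 Q$)
$L{\left(\frac{r{\left(-1 \right)}}{6} \right)} \left(379 + 282\right) = \frac{\sqrt{2} \sqrt{-1}}{6} \left(-2 + \frac{\sqrt{2} \sqrt{-1}}{6}\right) \left(379 + 282\right) = \sqrt{2} i \frac{1}{6} \left(-2 + \sqrt{2} i \frac{1}{6}\right) 661 = i \sqrt{2} \cdot \frac{1}{6} \left(-2 + i \sqrt{2} \cdot \frac{1}{6}\right) 661 = \frac{i \sqrt{2}}{6} \left(-2 + \frac{i \sqrt{2}}{6}\right) 661 = \frac{i \sqrt{2} \left(-2 + \frac{i \sqrt{2}}{6}\right)}{6} \cdot 661 = \frac{661 i \sqrt{2} \left(-2 + \frac{i \sqrt{2}}{6}\right)}{6}$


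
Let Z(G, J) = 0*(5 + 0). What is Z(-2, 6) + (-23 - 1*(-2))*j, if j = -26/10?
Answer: 273/5 ≈ 54.600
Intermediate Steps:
Z(G, J) = 0 (Z(G, J) = 0*5 = 0)
j = -13/5 (j = -26*⅒ = -13/5 ≈ -2.6000)
Z(-2, 6) + (-23 - 1*(-2))*j = 0 + (-23 - 1*(-2))*(-13/5) = 0 + (-23 + 2)*(-13/5) = 0 - 21*(-13/5) = 0 + 273/5 = 273/5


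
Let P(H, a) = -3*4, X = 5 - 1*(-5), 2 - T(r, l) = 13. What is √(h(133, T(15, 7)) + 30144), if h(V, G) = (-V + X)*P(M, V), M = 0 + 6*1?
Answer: 2*√7905 ≈ 177.82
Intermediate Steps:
T(r, l) = -11 (T(r, l) = 2 - 1*13 = 2 - 13 = -11)
M = 6 (M = 0 + 6 = 6)
X = 10 (X = 5 + 5 = 10)
P(H, a) = -12
h(V, G) = -120 + 12*V (h(V, G) = (-V + 10)*(-12) = (10 - V)*(-12) = -120 + 12*V)
√(h(133, T(15, 7)) + 30144) = √((-120 + 12*133) + 30144) = √((-120 + 1596) + 30144) = √(1476 + 30144) = √31620 = 2*√7905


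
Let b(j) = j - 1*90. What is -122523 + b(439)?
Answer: -122174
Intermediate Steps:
b(j) = -90 + j (b(j) = j - 90 = -90 + j)
-122523 + b(439) = -122523 + (-90 + 439) = -122523 + 349 = -122174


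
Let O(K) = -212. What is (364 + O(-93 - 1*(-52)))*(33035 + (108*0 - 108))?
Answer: 5004904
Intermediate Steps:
(364 + O(-93 - 1*(-52)))*(33035 + (108*0 - 108)) = (364 - 212)*(33035 + (108*0 - 108)) = 152*(33035 + (0 - 108)) = 152*(33035 - 108) = 152*32927 = 5004904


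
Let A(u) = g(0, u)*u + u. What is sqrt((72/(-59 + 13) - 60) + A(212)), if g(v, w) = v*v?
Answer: 2*sqrt(19895)/23 ≈ 12.265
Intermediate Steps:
g(v, w) = v**2
A(u) = u (A(u) = 0**2*u + u = 0*u + u = 0 + u = u)
sqrt((72/(-59 + 13) - 60) + A(212)) = sqrt((72/(-59 + 13) - 60) + 212) = sqrt((72/(-46) - 60) + 212) = sqrt((72*(-1/46) - 60) + 212) = sqrt((-36/23 - 60) + 212) = sqrt(-1416/23 + 212) = sqrt(3460/23) = 2*sqrt(19895)/23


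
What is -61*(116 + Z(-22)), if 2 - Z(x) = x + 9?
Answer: -7991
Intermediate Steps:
Z(x) = -7 - x (Z(x) = 2 - (x + 9) = 2 - (9 + x) = 2 + (-9 - x) = -7 - x)
-61*(116 + Z(-22)) = -61*(116 + (-7 - 1*(-22))) = -61*(116 + (-7 + 22)) = -61*(116 + 15) = -61*131 = -7991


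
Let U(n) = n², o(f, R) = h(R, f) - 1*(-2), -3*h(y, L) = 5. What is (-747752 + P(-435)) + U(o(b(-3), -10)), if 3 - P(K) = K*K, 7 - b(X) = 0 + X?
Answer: -8432765/9 ≈ -9.3697e+5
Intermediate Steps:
h(y, L) = -5/3 (h(y, L) = -⅓*5 = -5/3)
b(X) = 7 - X (b(X) = 7 - (0 + X) = 7 - X)
P(K) = 3 - K² (P(K) = 3 - K*K = 3 - K²)
o(f, R) = ⅓ (o(f, R) = -5/3 - 1*(-2) = -5/3 + 2 = ⅓)
(-747752 + P(-435)) + U(o(b(-3), -10)) = (-747752 + (3 - 1*(-435)²)) + (⅓)² = (-747752 + (3 - 1*189225)) + ⅑ = (-747752 + (3 - 189225)) + ⅑ = (-747752 - 189222) + ⅑ = -936974 + ⅑ = -8432765/9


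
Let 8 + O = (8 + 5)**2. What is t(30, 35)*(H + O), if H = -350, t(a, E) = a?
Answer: -5670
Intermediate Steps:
O = 161 (O = -8 + (8 + 5)**2 = -8 + 13**2 = -8 + 169 = 161)
t(30, 35)*(H + O) = 30*(-350 + 161) = 30*(-189) = -5670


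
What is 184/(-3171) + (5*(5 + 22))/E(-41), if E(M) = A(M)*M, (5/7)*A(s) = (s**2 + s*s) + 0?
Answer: -25668703/437096982 ≈ -0.058725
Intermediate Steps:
A(s) = 14*s**2/5 (A(s) = 7*((s**2 + s*s) + 0)/5 = 7*((s**2 + s**2) + 0)/5 = 7*(2*s**2 + 0)/5 = 7*(2*s**2)/5 = 14*s**2/5)
E(M) = 14*M**3/5 (E(M) = (14*M**2/5)*M = 14*M**3/5)
184/(-3171) + (5*(5 + 22))/E(-41) = 184/(-3171) + (5*(5 + 22))/(((14/5)*(-41)**3)) = 184*(-1/3171) + (5*27)/(((14/5)*(-68921))) = -184/3171 + 135/(-964894/5) = -184/3171 + 135*(-5/964894) = -184/3171 - 675/964894 = -25668703/437096982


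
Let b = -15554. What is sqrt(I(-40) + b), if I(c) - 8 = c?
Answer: I*sqrt(15586) ≈ 124.84*I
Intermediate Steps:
I(c) = 8 + c
sqrt(I(-40) + b) = sqrt((8 - 40) - 15554) = sqrt(-32 - 15554) = sqrt(-15586) = I*sqrt(15586)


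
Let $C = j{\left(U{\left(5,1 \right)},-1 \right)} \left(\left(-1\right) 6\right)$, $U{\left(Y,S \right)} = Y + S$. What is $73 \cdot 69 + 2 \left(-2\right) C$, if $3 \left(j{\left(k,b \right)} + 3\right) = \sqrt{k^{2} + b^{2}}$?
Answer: $4965 + 8 \sqrt{37} \approx 5013.7$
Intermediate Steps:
$U{\left(Y,S \right)} = S + Y$
$j{\left(k,b \right)} = -3 + \frac{\sqrt{b^{2} + k^{2}}}{3}$ ($j{\left(k,b \right)} = -3 + \frac{\sqrt{k^{2} + b^{2}}}{3} = -3 + \frac{\sqrt{b^{2} + k^{2}}}{3}$)
$C = 18 - 2 \sqrt{37}$ ($C = \left(-3 + \frac{\sqrt{\left(-1\right)^{2} + \left(1 + 5\right)^{2}}}{3}\right) \left(\left(-1\right) 6\right) = \left(-3 + \frac{\sqrt{1 + 6^{2}}}{3}\right) \left(-6\right) = \left(-3 + \frac{\sqrt{1 + 36}}{3}\right) \left(-6\right) = \left(-3 + \frac{\sqrt{37}}{3}\right) \left(-6\right) = 18 - 2 \sqrt{37} \approx 5.8345$)
$73 \cdot 69 + 2 \left(-2\right) C = 73 \cdot 69 + 2 \left(-2\right) \left(18 - 2 \sqrt{37}\right) = 5037 - 4 \left(18 - 2 \sqrt{37}\right) = 5037 - \left(72 - 8 \sqrt{37}\right) = 4965 + 8 \sqrt{37}$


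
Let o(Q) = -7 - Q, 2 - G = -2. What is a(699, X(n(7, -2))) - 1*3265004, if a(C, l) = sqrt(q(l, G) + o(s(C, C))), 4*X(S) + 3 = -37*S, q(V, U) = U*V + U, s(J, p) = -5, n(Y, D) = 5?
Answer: -3265004 + I*sqrt(186) ≈ -3.265e+6 + 13.638*I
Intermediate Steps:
G = 4 (G = 2 - 1*(-2) = 2 + 2 = 4)
q(V, U) = U + U*V
X(S) = -3/4 - 37*S/4 (X(S) = -3/4 + (-37*S)/4 = -3/4 - 37*S/4)
a(C, l) = sqrt(2 + 4*l) (a(C, l) = sqrt(4*(1 + l) + (-7 - 1*(-5))) = sqrt((4 + 4*l) + (-7 + 5)) = sqrt((4 + 4*l) - 2) = sqrt(2 + 4*l))
a(699, X(n(7, -2))) - 1*3265004 = sqrt(2 + 4*(-3/4 - 37/4*5)) - 1*3265004 = sqrt(2 + 4*(-3/4 - 185/4)) - 3265004 = sqrt(2 + 4*(-47)) - 3265004 = sqrt(2 - 188) - 3265004 = sqrt(-186) - 3265004 = I*sqrt(186) - 3265004 = -3265004 + I*sqrt(186)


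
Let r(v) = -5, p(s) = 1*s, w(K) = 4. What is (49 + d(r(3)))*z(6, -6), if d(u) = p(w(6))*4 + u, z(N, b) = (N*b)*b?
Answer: 12960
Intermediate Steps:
p(s) = s
z(N, b) = N*b²
d(u) = 16 + u (d(u) = 4*4 + u = 16 + u)
(49 + d(r(3)))*z(6, -6) = (49 + (16 - 5))*(6*(-6)²) = (49 + 11)*(6*36) = 60*216 = 12960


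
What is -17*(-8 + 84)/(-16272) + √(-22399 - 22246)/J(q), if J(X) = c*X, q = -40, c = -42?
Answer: 323/4068 + I*√44645/1680 ≈ 0.0794 + 0.12577*I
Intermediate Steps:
J(X) = -42*X
-17*(-8 + 84)/(-16272) + √(-22399 - 22246)/J(q) = -17*(-8 + 84)/(-16272) + √(-22399 - 22246)/((-42*(-40))) = -17*76*(-1/16272) + √(-44645)/1680 = -1292*(-1/16272) + (I*√44645)*(1/1680) = 323/4068 + I*√44645/1680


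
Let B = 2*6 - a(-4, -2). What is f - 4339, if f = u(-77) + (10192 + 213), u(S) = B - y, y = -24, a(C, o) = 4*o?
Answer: 6110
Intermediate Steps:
B = 20 (B = 2*6 - 4*(-2) = 12 - 1*(-8) = 12 + 8 = 20)
u(S) = 44 (u(S) = 20 - 1*(-24) = 20 + 24 = 44)
f = 10449 (f = 44 + (10192 + 213) = 44 + 10405 = 10449)
f - 4339 = 10449 - 4339 = 6110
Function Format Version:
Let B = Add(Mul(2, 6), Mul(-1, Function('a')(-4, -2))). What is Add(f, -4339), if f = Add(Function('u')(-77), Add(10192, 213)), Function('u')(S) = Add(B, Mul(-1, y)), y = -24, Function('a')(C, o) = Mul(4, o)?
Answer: 6110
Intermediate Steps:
B = 20 (B = Add(Mul(2, 6), Mul(-1, Mul(4, -2))) = Add(12, Mul(-1, -8)) = Add(12, 8) = 20)
Function('u')(S) = 44 (Function('u')(S) = Add(20, Mul(-1, -24)) = Add(20, 24) = 44)
f = 10449 (f = Add(44, Add(10192, 213)) = Add(44, 10405) = 10449)
Add(f, -4339) = Add(10449, -4339) = 6110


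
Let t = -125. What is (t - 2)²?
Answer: 16129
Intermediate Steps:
(t - 2)² = (-125 - 2)² = (-127)² = 16129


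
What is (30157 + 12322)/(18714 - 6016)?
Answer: 42479/12698 ≈ 3.3453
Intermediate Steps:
(30157 + 12322)/(18714 - 6016) = 42479/12698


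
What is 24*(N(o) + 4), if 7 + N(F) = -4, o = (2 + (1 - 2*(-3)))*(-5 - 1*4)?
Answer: -168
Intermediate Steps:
o = -81 (o = (2 + (1 + 6))*(-5 - 4) = (2 + 7)*(-9) = 9*(-9) = -81)
N(F) = -11 (N(F) = -7 - 4 = -11)
24*(N(o) + 4) = 24*(-11 + 4) = 24*(-7) = -168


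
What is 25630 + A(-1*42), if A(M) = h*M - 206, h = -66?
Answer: 28196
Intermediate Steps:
A(M) = -206 - 66*M (A(M) = -66*M - 206 = -206 - 66*M)
25630 + A(-1*42) = 25630 + (-206 - (-66)*42) = 25630 + (-206 - 66*(-42)) = 25630 + (-206 + 2772) = 25630 + 2566 = 28196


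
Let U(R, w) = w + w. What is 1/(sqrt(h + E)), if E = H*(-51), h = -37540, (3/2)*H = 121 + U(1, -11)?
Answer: -I*sqrt(40906)/40906 ≈ -0.0049443*I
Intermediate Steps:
U(R, w) = 2*w
H = 66 (H = 2*(121 + 2*(-11))/3 = 2*(121 - 22)/3 = (2/3)*99 = 66)
E = -3366 (E = 66*(-51) = -3366)
1/(sqrt(h + E)) = 1/(sqrt(-37540 - 3366)) = 1/(sqrt(-40906)) = 1/(I*sqrt(40906)) = -I*sqrt(40906)/40906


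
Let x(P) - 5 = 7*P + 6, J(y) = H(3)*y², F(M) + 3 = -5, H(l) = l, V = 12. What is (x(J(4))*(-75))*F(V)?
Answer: 208200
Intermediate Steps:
F(M) = -8 (F(M) = -3 - 5 = -8)
J(y) = 3*y²
x(P) = 11 + 7*P (x(P) = 5 + (7*P + 6) = 5 + (6 + 7*P) = 11 + 7*P)
(x(J(4))*(-75))*F(V) = ((11 + 7*(3*4²))*(-75))*(-8) = ((11 + 7*(3*16))*(-75))*(-8) = ((11 + 7*48)*(-75))*(-8) = ((11 + 336)*(-75))*(-8) = (347*(-75))*(-8) = -26025*(-8) = 208200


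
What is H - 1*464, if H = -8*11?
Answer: -552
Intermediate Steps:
H = -88
H - 1*464 = -88 - 1*464 = -88 - 464 = -552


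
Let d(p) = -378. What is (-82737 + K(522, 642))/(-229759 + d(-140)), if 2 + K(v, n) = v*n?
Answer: -252385/230137 ≈ -1.0967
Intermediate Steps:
K(v, n) = -2 + n*v (K(v, n) = -2 + v*n = -2 + n*v)
(-82737 + K(522, 642))/(-229759 + d(-140)) = (-82737 + (-2 + 642*522))/(-229759 - 378) = (-82737 + (-2 + 335124))/(-230137) = (-82737 + 335122)*(-1/230137) = 252385*(-1/230137) = -252385/230137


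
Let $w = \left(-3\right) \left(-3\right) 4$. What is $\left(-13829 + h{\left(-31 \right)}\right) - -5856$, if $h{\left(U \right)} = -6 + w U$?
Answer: $-9095$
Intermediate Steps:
$w = 36$ ($w = 9 \cdot 4 = 36$)
$h{\left(U \right)} = -6 + 36 U$
$\left(-13829 + h{\left(-31 \right)}\right) - -5856 = \left(-13829 + \left(-6 + 36 \left(-31\right)\right)\right) - -5856 = \left(-13829 - 1122\right) + \left(-5035 + 10891\right) = \left(-13829 - 1122\right) + 5856 = -14951 + 5856 = -9095$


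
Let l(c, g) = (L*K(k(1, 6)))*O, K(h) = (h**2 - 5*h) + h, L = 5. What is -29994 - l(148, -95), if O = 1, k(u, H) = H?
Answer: -30054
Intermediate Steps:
K(h) = h**2 - 4*h
l(c, g) = 60 (l(c, g) = (5*(6*(-4 + 6)))*1 = (5*(6*2))*1 = (5*12)*1 = 60*1 = 60)
-29994 - l(148, -95) = -29994 - 1*60 = -29994 - 60 = -30054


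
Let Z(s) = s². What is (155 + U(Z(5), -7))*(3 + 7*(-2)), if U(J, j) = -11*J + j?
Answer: 1397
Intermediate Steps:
U(J, j) = j - 11*J
(155 + U(Z(5), -7))*(3 + 7*(-2)) = (155 + (-7 - 11*5²))*(3 + 7*(-2)) = (155 + (-7 - 11*25))*(3 - 14) = (155 + (-7 - 275))*(-11) = (155 - 282)*(-11) = -127*(-11) = 1397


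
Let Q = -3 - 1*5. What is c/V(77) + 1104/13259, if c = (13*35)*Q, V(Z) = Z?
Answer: -6882536/145849 ≈ -47.189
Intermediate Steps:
Q = -8 (Q = -3 - 5 = -8)
c = -3640 (c = (13*35)*(-8) = 455*(-8) = -3640)
c/V(77) + 1104/13259 = -3640/77 + 1104/13259 = -3640*1/77 + 1104*(1/13259) = -520/11 + 1104/13259 = -6882536/145849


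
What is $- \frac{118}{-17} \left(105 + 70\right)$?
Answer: $\frac{20650}{17} \approx 1214.7$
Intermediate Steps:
$- \frac{118}{-17} \left(105 + 70\right) = \left(-118\right) \left(- \frac{1}{17}\right) 175 = \frac{118}{17} \cdot 175 = \frac{20650}{17}$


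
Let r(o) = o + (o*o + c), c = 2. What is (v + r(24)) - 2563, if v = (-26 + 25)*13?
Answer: -1974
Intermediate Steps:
r(o) = 2 + o + o² (r(o) = o + (o*o + 2) = o + (o² + 2) = o + (2 + o²) = 2 + o + o²)
v = -13 (v = -1*13 = -13)
(v + r(24)) - 2563 = (-13 + (2 + 24 + 24²)) - 2563 = (-13 + (2 + 24 + 576)) - 2563 = (-13 + 602) - 2563 = 589 - 2563 = -1974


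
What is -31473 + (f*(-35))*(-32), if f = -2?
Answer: -33713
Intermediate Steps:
-31473 + (f*(-35))*(-32) = -31473 - 2*(-35)*(-32) = -31473 + 70*(-32) = -31473 - 2240 = -33713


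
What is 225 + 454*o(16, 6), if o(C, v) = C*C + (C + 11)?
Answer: 128707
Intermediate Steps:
o(C, v) = 11 + C + C² (o(C, v) = C² + (11 + C) = 11 + C + C²)
225 + 454*o(16, 6) = 225 + 454*(11 + 16 + 16²) = 225 + 454*(11 + 16 + 256) = 225 + 454*283 = 225 + 128482 = 128707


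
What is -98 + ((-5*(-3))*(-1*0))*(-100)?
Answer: -98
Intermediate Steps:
-98 + ((-5*(-3))*(-1*0))*(-100) = -98 + (15*0)*(-100) = -98 + 0*(-100) = -98 + 0 = -98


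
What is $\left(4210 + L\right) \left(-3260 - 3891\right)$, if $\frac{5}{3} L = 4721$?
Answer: $- \frac{251808163}{5} \approx -5.0362 \cdot 10^{7}$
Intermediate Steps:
$L = \frac{14163}{5}$ ($L = \frac{3}{5} \cdot 4721 = \frac{14163}{5} \approx 2832.6$)
$\left(4210 + L\right) \left(-3260 - 3891\right) = \left(4210 + \frac{14163}{5}\right) \left(-3260 - 3891\right) = \frac{35213}{5} \left(-7151\right) = - \frac{251808163}{5}$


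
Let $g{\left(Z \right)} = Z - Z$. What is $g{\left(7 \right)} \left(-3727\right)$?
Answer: $0$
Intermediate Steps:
$g{\left(Z \right)} = 0$
$g{\left(7 \right)} \left(-3727\right) = 0 \left(-3727\right) = 0$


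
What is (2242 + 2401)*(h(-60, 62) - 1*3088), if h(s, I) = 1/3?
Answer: -43008109/3 ≈ -1.4336e+7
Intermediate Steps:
h(s, I) = ⅓
(2242 + 2401)*(h(-60, 62) - 1*3088) = (2242 + 2401)*(⅓ - 1*3088) = 4643*(⅓ - 3088) = 4643*(-9263/3) = -43008109/3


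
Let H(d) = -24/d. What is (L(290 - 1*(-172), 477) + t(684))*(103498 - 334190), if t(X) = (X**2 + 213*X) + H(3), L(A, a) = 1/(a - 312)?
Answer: -2123081566172/15 ≈ -1.4154e+11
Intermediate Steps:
L(A, a) = 1/(-312 + a)
t(X) = -8 + X**2 + 213*X (t(X) = (X**2 + 213*X) - 24/3 = (X**2 + 213*X) - 24*1/3 = (X**2 + 213*X) - 8 = -8 + X**2 + 213*X)
(L(290 - 1*(-172), 477) + t(684))*(103498 - 334190) = (1/(-312 + 477) + (-8 + 684**2 + 213*684))*(103498 - 334190) = (1/165 + (-8 + 467856 + 145692))*(-230692) = (1/165 + 613540)*(-230692) = (101234101/165)*(-230692) = -2123081566172/15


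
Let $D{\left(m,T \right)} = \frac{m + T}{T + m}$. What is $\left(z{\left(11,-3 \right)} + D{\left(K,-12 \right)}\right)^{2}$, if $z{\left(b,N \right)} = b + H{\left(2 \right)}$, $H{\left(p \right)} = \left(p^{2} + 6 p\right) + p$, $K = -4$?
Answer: $900$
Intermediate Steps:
$H{\left(p \right)} = p^{2} + 7 p$
$D{\left(m,T \right)} = 1$ ($D{\left(m,T \right)} = \frac{T + m}{T + m} = 1$)
$z{\left(b,N \right)} = 18 + b$ ($z{\left(b,N \right)} = b + 2 \left(7 + 2\right) = b + 2 \cdot 9 = b + 18 = 18 + b$)
$\left(z{\left(11,-3 \right)} + D{\left(K,-12 \right)}\right)^{2} = \left(\left(18 + 11\right) + 1\right)^{2} = \left(29 + 1\right)^{2} = 30^{2} = 900$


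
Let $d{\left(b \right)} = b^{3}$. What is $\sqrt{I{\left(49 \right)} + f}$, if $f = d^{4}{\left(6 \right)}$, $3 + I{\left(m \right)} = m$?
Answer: $\sqrt{2176782382} \approx 46656.0$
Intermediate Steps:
$I{\left(m \right)} = -3 + m$
$f = 2176782336$ ($f = \left(6^{3}\right)^{4} = 216^{4} = 2176782336$)
$\sqrt{I{\left(49 \right)} + f} = \sqrt{\left(-3 + 49\right) + 2176782336} = \sqrt{46 + 2176782336} = \sqrt{2176782382}$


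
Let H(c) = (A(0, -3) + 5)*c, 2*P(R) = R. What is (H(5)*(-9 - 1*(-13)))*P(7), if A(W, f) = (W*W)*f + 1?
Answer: 420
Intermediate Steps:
P(R) = R/2
A(W, f) = 1 + f*W**2 (A(W, f) = W**2*f + 1 = f*W**2 + 1 = 1 + f*W**2)
H(c) = 6*c (H(c) = ((1 - 3*0**2) + 5)*c = ((1 - 3*0) + 5)*c = ((1 + 0) + 5)*c = (1 + 5)*c = 6*c)
(H(5)*(-9 - 1*(-13)))*P(7) = ((6*5)*(-9 - 1*(-13)))*((1/2)*7) = (30*(-9 + 13))*(7/2) = (30*4)*(7/2) = 120*(7/2) = 420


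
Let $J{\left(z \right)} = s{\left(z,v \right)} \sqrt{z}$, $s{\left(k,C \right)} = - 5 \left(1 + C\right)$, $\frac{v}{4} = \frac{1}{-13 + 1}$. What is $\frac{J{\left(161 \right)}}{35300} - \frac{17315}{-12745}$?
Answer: $\frac{3463}{2549} - \frac{\sqrt{161}}{10590} \approx 1.3574$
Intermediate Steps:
$v = - \frac{1}{3}$ ($v = \frac{4}{-13 + 1} = \frac{4}{-12} = 4 \left(- \frac{1}{12}\right) = - \frac{1}{3} \approx -0.33333$)
$s{\left(k,C \right)} = -5 - 5 C$
$J{\left(z \right)} = - \frac{10 \sqrt{z}}{3}$ ($J{\left(z \right)} = \left(-5 - - \frac{5}{3}\right) \sqrt{z} = \left(-5 + \frac{5}{3}\right) \sqrt{z} = - \frac{10 \sqrt{z}}{3}$)
$\frac{J{\left(161 \right)}}{35300} - \frac{17315}{-12745} = \frac{\left(- \frac{10}{3}\right) \sqrt{161}}{35300} - \frac{17315}{-12745} = - \frac{10 \sqrt{161}}{3} \cdot \frac{1}{35300} - - \frac{3463}{2549} = - \frac{\sqrt{161}}{10590} + \frac{3463}{2549} = \frac{3463}{2549} - \frac{\sqrt{161}}{10590}$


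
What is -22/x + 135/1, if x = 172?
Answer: 11599/86 ≈ 134.87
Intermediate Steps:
-22/x + 135/1 = -22/172 + 135/1 = -22*1/172 + 135*1 = -11/86 + 135 = 11599/86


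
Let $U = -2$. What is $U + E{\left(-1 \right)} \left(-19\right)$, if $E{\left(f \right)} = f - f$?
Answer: $-2$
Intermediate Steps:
$E{\left(f \right)} = 0$
$U + E{\left(-1 \right)} \left(-19\right) = -2 + 0 \left(-19\right) = -2 + 0 = -2$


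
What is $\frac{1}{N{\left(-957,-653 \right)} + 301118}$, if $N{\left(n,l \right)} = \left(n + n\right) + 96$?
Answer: $\frac{1}{299300} \approx 3.3411 \cdot 10^{-6}$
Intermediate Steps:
$N{\left(n,l \right)} = 96 + 2 n$ ($N{\left(n,l \right)} = 2 n + 96 = 96 + 2 n$)
$\frac{1}{N{\left(-957,-653 \right)} + 301118} = \frac{1}{\left(96 + 2 \left(-957\right)\right) + 301118} = \frac{1}{\left(96 - 1914\right) + 301118} = \frac{1}{-1818 + 301118} = \frac{1}{299300}$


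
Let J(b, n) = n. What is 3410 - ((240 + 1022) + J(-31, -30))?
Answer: 2178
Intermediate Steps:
3410 - ((240 + 1022) + J(-31, -30)) = 3410 - ((240 + 1022) - 30) = 3410 - (1262 - 30) = 3410 - 1*1232 = 3410 - 1232 = 2178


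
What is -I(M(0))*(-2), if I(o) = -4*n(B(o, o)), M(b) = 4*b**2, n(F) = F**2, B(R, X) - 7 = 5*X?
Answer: -392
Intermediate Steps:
B(R, X) = 7 + 5*X
I(o) = -4*(7 + 5*o)**2
-I(M(0))*(-2) = -(-4)*(7 + 5*(4*0**2))**2*(-2) = -(-4)*(7 + 5*(4*0))**2*(-2) = -(-4)*(7 + 5*0)**2*(-2) = -(-4)*(7 + 0)**2*(-2) = -(-4)*7**2*(-2) = -(-4)*49*(-2) = -1*(-196)*(-2) = 196*(-2) = -392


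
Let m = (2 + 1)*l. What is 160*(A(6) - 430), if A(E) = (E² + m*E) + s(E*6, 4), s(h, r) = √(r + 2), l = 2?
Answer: -57280 + 160*√6 ≈ -56888.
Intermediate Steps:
m = 6 (m = (2 + 1)*2 = 3*2 = 6)
s(h, r) = √(2 + r)
A(E) = √6 + E² + 6*E (A(E) = (E² + 6*E) + √(2 + 4) = (E² + 6*E) + √6 = √6 + E² + 6*E)
160*(A(6) - 430) = 160*((√6 + 6² + 6*6) - 430) = 160*((√6 + 36 + 36) - 430) = 160*((72 + √6) - 430) = 160*(-358 + √6) = -57280 + 160*√6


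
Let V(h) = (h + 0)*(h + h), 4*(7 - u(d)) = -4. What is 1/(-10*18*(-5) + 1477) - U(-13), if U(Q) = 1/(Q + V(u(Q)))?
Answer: -2262/273355 ≈ -0.0082750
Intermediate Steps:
u(d) = 8 (u(d) = 7 - ¼*(-4) = 7 + 1 = 8)
V(h) = 2*h² (V(h) = h*(2*h) = 2*h²)
U(Q) = 1/(128 + Q) (U(Q) = 1/(Q + 2*8²) = 1/(Q + 2*64) = 1/(Q + 128) = 1/(128 + Q))
1/(-10*18*(-5) + 1477) - U(-13) = 1/(-10*18*(-5) + 1477) - 1/(128 - 13) = 1/(-180*(-5) + 1477) - 1/115 = 1/(900 + 1477) - 1*1/115 = 1/2377 - 1/115 = -2262/273355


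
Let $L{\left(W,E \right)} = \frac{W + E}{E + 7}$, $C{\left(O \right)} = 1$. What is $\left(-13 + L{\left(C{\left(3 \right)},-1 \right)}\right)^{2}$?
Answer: $169$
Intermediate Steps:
$L{\left(W,E \right)} = \frac{E + W}{7 + E}$
$\left(-13 + L{\left(C{\left(3 \right)},-1 \right)}\right)^{2} = \left(-13 + \frac{-1 + 1}{7 - 1}\right)^{2} = \left(-13 + \frac{1}{6} \cdot 0\right)^{2} = \left(-13 + 0\right)^{2} = \left(-13\right)^{2} = 169$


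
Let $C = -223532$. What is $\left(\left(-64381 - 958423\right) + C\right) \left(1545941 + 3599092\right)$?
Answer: $-6412439849088$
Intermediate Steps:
$\left(\left(-64381 - 958423\right) + C\right) \left(1545941 + 3599092\right) = \left(\left(-64381 - 958423\right) - 223532\right) \left(1545941 + 3599092\right) = \left(\left(-64381 - 958423\right) - 223532\right) 5145033 = \left(-1022804 - 223532\right) 5145033 = \left(-1246336\right) 5145033 = -6412439849088$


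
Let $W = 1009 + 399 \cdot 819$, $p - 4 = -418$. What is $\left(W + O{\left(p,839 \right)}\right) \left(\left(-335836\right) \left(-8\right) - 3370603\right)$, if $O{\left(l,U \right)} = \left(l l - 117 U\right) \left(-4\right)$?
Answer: $-23839909070$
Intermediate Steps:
$p = -414$ ($p = 4 - 418 = -414$)
$O{\left(l,U \right)} = - 4 l^{2} + 468 U$ ($O{\left(l,U \right)} = \left(l^{2} - 117 U\right) \left(-4\right) = - 4 l^{2} + 468 U$)
$W = 327790$ ($W = 1009 + 326781 = 327790$)
$\left(W + O{\left(p,839 \right)}\right) \left(\left(-335836\right) \left(-8\right) - 3370603\right) = \left(327790 + \left(- 4 \left(-414\right)^{2} + 468 \cdot 839\right)\right) \left(\left(-335836\right) \left(-8\right) - 3370603\right) = \left(327790 + \left(\left(-4\right) 171396 + 392652\right)\right) \left(2686688 - 3370603\right) = \left(327790 + \left(-685584 + 392652\right)\right) \left(-683915\right) = \left(327790 - 292932\right) \left(-683915\right) = 34858 \left(-683915\right) = -23839909070$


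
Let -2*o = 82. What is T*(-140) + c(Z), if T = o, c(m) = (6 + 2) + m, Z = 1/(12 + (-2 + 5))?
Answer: 86221/15 ≈ 5748.1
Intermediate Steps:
Z = 1/15 (Z = 1/(12 + 3) = 1/15 ≈ 0.066667)
c(m) = 8 + m
o = -41 (o = -½*82 = -41)
T = -41
T*(-140) + c(Z) = -41*(-140) + (8 + 1/15) = 5740 + 121/15 = 86221/15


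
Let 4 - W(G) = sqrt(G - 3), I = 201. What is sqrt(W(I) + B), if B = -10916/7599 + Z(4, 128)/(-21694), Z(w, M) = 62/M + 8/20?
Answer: sqrt(111464800983616206990 - 130446790442507692800*sqrt(22))/6594108240 ≈ 3.3923*I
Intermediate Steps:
Z(w, M) = 2/5 + 62/M (Z(w, M) = 62/M + 8*(1/20) = 62/M + 2/5 = 2/5 + 62/M)
W(G) = 4 - sqrt(-3 + G) (W(G) = 4 - sqrt(G - 3) = 4 - sqrt(-3 + G))
B = -75781895797/52752865920 (B = -10916/7599 + (2/5 + 62/128)/(-21694) = -10916*1/7599 + (2/5 + 62*(1/128))*(-1/21694) = -10916/7599 + (2/5 + 31/64)*(-1/21694) = -10916/7599 + (283/320)*(-1/21694) = -10916/7599 - 283/6942080 = -75781895797/52752865920 ≈ -1.4365)
sqrt(W(I) + B) = sqrt((4 - sqrt(-3 + 201)) - 75781895797/52752865920) = sqrt((4 - sqrt(198)) - 75781895797/52752865920) = sqrt((4 - 3*sqrt(22)) - 75781895797/52752865920) = sqrt(135229567883/52752865920 - 3*sqrt(22))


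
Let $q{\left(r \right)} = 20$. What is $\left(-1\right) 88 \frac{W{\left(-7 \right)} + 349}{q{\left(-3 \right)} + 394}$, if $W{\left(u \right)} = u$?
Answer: $- \frac{1672}{23} \approx -72.696$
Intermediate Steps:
$\left(-1\right) 88 \frac{W{\left(-7 \right)} + 349}{q{\left(-3 \right)} + 394} = \left(-1\right) 88 \frac{-7 + 349}{20 + 394} = - 88 \cdot \frac{342}{414} = - 88 \cdot 342 \cdot \frac{1}{414} = \left(-88\right) \frac{19}{23} = - \frac{1672}{23}$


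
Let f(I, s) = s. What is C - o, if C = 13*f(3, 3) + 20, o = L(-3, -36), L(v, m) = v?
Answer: 62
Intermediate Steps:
o = -3
C = 59 (C = 13*3 + 20 = 39 + 20 = 59)
C - o = 59 - 1*(-3) = 59 + 3 = 62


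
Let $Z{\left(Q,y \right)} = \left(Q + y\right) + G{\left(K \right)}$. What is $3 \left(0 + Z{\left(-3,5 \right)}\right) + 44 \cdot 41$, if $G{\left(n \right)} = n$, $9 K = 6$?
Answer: $1812$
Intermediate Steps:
$K = \frac{2}{3}$ ($K = \frac{1}{9} \cdot 6 = \frac{2}{3} \approx 0.66667$)
$Z{\left(Q,y \right)} = \frac{2}{3} + Q + y$ ($Z{\left(Q,y \right)} = \left(Q + y\right) + \frac{2}{3} = \frac{2}{3} + Q + y$)
$3 \left(0 + Z{\left(-3,5 \right)}\right) + 44 \cdot 41 = 3 \left(0 + \left(\frac{2}{3} - 3 + 5\right)\right) + 44 \cdot 41 = 3 \left(0 + \frac{8}{3}\right) + 1804 = 3 \cdot \frac{8}{3} + 1804 = 8 + 1804 = 1812$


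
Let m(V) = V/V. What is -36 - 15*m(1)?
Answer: -51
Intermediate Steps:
m(V) = 1
-36 - 15*m(1) = -36 - 15*1 = -36 - 15 = -51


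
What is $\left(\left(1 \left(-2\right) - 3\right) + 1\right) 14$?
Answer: $-56$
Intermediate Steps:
$\left(\left(1 \left(-2\right) - 3\right) + 1\right) 14 = \left(\left(-2 - 3\right) + 1\right) 14 = \left(-5 + 1\right) 14 = \left(-4\right) 14 = -56$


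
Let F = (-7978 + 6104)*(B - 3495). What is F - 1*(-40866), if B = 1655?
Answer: 3489026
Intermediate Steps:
F = 3448160 (F = (-7978 + 6104)*(1655 - 3495) = -1874*(-1840) = 3448160)
F - 1*(-40866) = 3448160 - 1*(-40866) = 3448160 + 40866 = 3489026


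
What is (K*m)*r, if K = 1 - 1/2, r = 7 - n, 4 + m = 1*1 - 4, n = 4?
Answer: -21/2 ≈ -10.500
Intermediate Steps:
m = -7 (m = -4 + (1*1 - 4) = -4 + (1 - 4) = -4 - 3 = -7)
r = 3 (r = 7 - 1*4 = 7 - 4 = 3)
K = 1/2 (K = 1 - 1/2 = 1/2 ≈ 0.50000)
(K*m)*r = ((1/2)*(-7))*3 = -7/2*3 = -21/2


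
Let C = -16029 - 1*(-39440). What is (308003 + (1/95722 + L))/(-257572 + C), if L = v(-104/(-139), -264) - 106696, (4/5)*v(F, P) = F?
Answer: -2678474146905/3115595934638 ≈ -0.85970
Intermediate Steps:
v(F, P) = 5*F/4
C = 23411 (C = -16029 + 39440 = 23411)
L = -14830614/139 (L = 5*(-104/(-139))/4 - 106696 = 5*(-104*(-1/139))/4 - 106696 = (5/4)*(104/139) - 106696 = 130/139 - 106696 = -14830614/139 ≈ -1.0670e+5)
(308003 + (1/95722 + L))/(-257572 + C) = (308003 + (1/95722 - 14830614/139))/(-257572 + 23411) = (308003 + (1/95722 - 14830614/139))/(-234161) = (308003 - 1419616033169/13305358)*(-1/234161) = (2678474146905/13305358)*(-1/234161) = -2678474146905/3115595934638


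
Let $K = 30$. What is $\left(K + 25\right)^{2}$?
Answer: $3025$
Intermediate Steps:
$\left(K + 25\right)^{2} = \left(30 + 25\right)^{2} = 55^{2} = 3025$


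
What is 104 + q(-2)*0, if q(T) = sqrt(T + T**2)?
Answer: 104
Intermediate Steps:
104 + q(-2)*0 = 104 + sqrt(-2*(1 - 2))*0 = 104 + sqrt(-2*(-1))*0 = 104 + sqrt(2)*0 = 104 + 0 = 104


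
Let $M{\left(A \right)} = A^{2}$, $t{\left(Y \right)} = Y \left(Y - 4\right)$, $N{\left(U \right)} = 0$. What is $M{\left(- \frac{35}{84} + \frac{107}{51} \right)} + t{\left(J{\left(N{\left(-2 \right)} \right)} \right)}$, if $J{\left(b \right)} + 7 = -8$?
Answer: $\frac{11978209}{41616} \approx 287.83$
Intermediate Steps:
$J{\left(b \right)} = -15$ ($J{\left(b \right)} = -7 - 8 = -15$)
$t{\left(Y \right)} = Y \left(-4 + Y\right)$
$M{\left(- \frac{35}{84} + \frac{107}{51} \right)} + t{\left(J{\left(N{\left(-2 \right)} \right)} \right)} = \left(- \frac{35}{84} + \frac{107}{51}\right)^{2} - 15 \left(-4 - 15\right) = \left(\left(-35\right) \frac{1}{84} + 107 \cdot \frac{1}{51}\right)^{2} - -285 = \left(- \frac{5}{12} + \frac{107}{51}\right)^{2} + 285 = \left(\frac{343}{204}\right)^{2} + 285 = \frac{117649}{41616} + 285 = \frac{11978209}{41616}$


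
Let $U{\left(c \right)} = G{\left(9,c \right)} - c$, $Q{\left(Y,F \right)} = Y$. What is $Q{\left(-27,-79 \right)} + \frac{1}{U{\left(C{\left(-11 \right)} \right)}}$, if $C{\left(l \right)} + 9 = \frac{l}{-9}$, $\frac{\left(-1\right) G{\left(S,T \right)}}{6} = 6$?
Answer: $- \frac{6867}{254} \approx -27.035$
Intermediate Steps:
$G{\left(S,T \right)} = -36$ ($G{\left(S,T \right)} = \left(-6\right) 6 = -36$)
$C{\left(l \right)} = -9 - \frac{l}{9}$ ($C{\left(l \right)} = -9 + \frac{l}{-9} = -9 + l \left(- \frac{1}{9}\right) = -9 - \frac{l}{9}$)
$U{\left(c \right)} = -36 - c$
$Q{\left(-27,-79 \right)} + \frac{1}{U{\left(C{\left(-11 \right)} \right)}} = -27 + \frac{1}{-36 - \left(-9 - - \frac{11}{9}\right)} = -27 + \frac{1}{-36 - \left(-9 + \frac{11}{9}\right)} = -27 + \frac{1}{-36 - - \frac{70}{9}} = -27 + \frac{1}{-36 + \frac{70}{9}} = -27 + \frac{1}{- \frac{254}{9}} = -27 - \frac{9}{254} = - \frac{6867}{254}$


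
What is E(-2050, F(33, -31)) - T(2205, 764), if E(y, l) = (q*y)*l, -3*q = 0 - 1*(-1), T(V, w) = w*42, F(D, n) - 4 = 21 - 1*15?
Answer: -75764/3 ≈ -25255.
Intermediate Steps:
F(D, n) = 10 (F(D, n) = 4 + (21 - 1*15) = 4 + (21 - 15) = 4 + 6 = 10)
T(V, w) = 42*w
q = -1/3 (q = -(0 - 1*(-1))/3 = -(0 + 1)/3 = -1/3*1 = -1/3 ≈ -0.33333)
E(y, l) = -l*y/3 (E(y, l) = (-y/3)*l = -l*y/3)
E(-2050, F(33, -31)) - T(2205, 764) = -1/3*10*(-2050) - 42*764 = 20500/3 - 1*32088 = 20500/3 - 32088 = -75764/3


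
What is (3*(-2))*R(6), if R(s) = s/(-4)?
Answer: 9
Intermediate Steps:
R(s) = -s/4 (R(s) = s*(-1/4) = -s/4)
(3*(-2))*R(6) = (3*(-2))*(-1/4*6) = -6*(-3/2) = 9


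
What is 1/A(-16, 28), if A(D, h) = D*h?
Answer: -1/448 ≈ -0.0022321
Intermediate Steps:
1/A(-16, 28) = 1/(-16*28) = 1/(-448) = -1/448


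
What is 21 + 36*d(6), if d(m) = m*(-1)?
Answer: -195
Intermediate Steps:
d(m) = -m
21 + 36*d(6) = 21 + 36*(-1*6) = 21 + 36*(-6) = 21 - 216 = -195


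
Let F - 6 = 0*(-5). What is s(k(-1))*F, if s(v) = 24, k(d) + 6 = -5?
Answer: 144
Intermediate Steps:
k(d) = -11 (k(d) = -6 - 5 = -11)
F = 6 (F = 6 + 0*(-5) = 6 + 0 = 6)
s(k(-1))*F = 24*6 = 144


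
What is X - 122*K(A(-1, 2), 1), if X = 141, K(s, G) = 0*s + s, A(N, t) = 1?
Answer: 19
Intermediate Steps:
K(s, G) = s (K(s, G) = 0 + s = s)
X - 122*K(A(-1, 2), 1) = 141 - 122*1 = 141 - 122 = 19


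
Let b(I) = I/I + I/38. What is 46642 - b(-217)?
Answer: 1772575/38 ≈ 46647.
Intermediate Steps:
b(I) = 1 + I/38 (b(I) = 1 + I*(1/38) = 1 + I/38)
46642 - b(-217) = 46642 - (1 + (1/38)*(-217)) = 46642 - (1 - 217/38) = 46642 - 1*(-179/38) = 46642 + 179/38 = 1772575/38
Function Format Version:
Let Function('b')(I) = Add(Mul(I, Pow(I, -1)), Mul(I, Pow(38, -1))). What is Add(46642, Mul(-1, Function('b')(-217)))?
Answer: Rational(1772575, 38) ≈ 46647.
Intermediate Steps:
Function('b')(I) = Add(1, Mul(Rational(1, 38), I)) (Function('b')(I) = Add(1, Mul(I, Rational(1, 38))) = Add(1, Mul(Rational(1, 38), I)))
Add(46642, Mul(-1, Function('b')(-217))) = Add(46642, Mul(-1, Add(1, Mul(Rational(1, 38), -217)))) = Add(46642, Mul(-1, Add(1, Rational(-217, 38)))) = Add(46642, Mul(-1, Rational(-179, 38))) = Add(46642, Rational(179, 38)) = Rational(1772575, 38)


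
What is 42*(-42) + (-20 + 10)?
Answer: -1774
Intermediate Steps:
42*(-42) + (-20 + 10) = -1764 - 10 = -1774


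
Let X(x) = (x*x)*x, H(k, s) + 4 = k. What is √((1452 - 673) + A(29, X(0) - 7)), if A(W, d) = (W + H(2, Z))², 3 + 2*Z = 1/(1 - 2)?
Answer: 2*√377 ≈ 38.833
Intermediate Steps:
Z = -2 (Z = -3/2 + 1/(2*(1 - 2)) = -3/2 + (½)/(-1) = -3/2 + (½)*(-1) = -3/2 - ½ = -2)
H(k, s) = -4 + k
X(x) = x³ (X(x) = x²*x = x³)
A(W, d) = (-2 + W)² (A(W, d) = (W + (-4 + 2))² = (W - 2)² = (-2 + W)²)
√((1452 - 673) + A(29, X(0) - 7)) = √((1452 - 673) + (-2 + 29)²) = √(779 + 27²) = √(779 + 729) = √1508 = 2*√377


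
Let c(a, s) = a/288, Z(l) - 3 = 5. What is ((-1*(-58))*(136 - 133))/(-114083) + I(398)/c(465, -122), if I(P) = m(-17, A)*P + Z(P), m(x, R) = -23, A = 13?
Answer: -100166726298/17682865 ≈ -5664.6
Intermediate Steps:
Z(l) = 8 (Z(l) = 3 + 5 = 8)
c(a, s) = a/288 (c(a, s) = a*(1/288) = a/288)
I(P) = 8 - 23*P (I(P) = -23*P + 8 = 8 - 23*P)
((-1*(-58))*(136 - 133))/(-114083) + I(398)/c(465, -122) = ((-1*(-58))*(136 - 133))/(-114083) + (8 - 23*398)/(((1/288)*465)) = (58*3)*(-1/114083) + (8 - 9154)/(155/96) = 174*(-1/114083) - 9146*96/155 = -174/114083 - 878016/155 = -100166726298/17682865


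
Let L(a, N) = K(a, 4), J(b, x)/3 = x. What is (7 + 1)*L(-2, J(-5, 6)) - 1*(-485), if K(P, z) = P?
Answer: 469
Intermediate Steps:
J(b, x) = 3*x
L(a, N) = a
(7 + 1)*L(-2, J(-5, 6)) - 1*(-485) = (7 + 1)*(-2) - 1*(-485) = 8*(-2) + 485 = -16 + 485 = 469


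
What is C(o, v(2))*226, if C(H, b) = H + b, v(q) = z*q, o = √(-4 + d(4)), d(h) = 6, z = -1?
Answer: -452 + 226*√2 ≈ -132.39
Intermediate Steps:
o = √2 (o = √(-4 + 6) = √2 ≈ 1.4142)
v(q) = -q
C(o, v(2))*226 = (√2 - 1*2)*226 = (√2 - 2)*226 = (-2 + √2)*226 = -452 + 226*√2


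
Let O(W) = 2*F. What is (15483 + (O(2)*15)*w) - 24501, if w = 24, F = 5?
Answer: -5418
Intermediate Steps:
O(W) = 10 (O(W) = 2*5 = 10)
(15483 + (O(2)*15)*w) - 24501 = (15483 + (10*15)*24) - 24501 = (15483 + 150*24) - 24501 = (15483 + 3600) - 24501 = 19083 - 24501 = -5418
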